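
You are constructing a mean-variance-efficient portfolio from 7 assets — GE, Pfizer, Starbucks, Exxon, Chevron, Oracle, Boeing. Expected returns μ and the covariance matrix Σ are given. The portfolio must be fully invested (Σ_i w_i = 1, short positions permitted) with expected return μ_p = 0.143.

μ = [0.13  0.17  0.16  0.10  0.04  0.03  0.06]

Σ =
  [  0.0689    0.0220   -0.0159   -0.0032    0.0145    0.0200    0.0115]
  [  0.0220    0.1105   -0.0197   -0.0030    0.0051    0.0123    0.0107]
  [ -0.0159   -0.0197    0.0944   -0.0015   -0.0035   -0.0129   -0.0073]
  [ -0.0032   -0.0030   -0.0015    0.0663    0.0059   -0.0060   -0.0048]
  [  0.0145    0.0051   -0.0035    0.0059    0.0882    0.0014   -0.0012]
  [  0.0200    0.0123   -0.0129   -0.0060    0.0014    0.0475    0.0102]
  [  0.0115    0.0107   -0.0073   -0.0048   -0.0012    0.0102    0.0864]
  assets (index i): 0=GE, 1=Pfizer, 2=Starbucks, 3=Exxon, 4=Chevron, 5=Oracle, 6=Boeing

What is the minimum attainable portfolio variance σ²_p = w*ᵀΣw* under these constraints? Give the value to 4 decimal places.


0.0185

u=Σ⁻¹μ = [1.8735  1.5722  2.4376  1.7790  0.0363  0.2072  0.5312]
v=Σ⁻¹𝟙 = [7.4960  7.5254  17.6229  17.9633  8.9742  20.6294  9.8205]
a=μᵀu=1.118269  b=𝟙ᵀu=8.436879  c=𝟙ᵀv=90.031826  D=ac−b²=29.498831
λ₁=(c·0.143−b)/D = (90.031826·0.143−8.436879)/29.498831 = 0.150436
λ₂=(a−b·0.143)/D = (1.118269−8.436879·0.143)/29.498831 = -0.002990
w* = 0.150436·u + -0.002990·v:
  w_0 = 0.150436·1.8735 + -0.002990·7.4960 = 0.2594  (GE)
  w_1 = 0.150436·1.5722 + -0.002990·7.5254 = 0.2140  (Pfizer)
  w_2 = 0.150436·2.4376 + -0.002990·17.6229 = 0.3140  (Starbucks)
  w_3 = 0.150436·1.7790 + -0.002990·17.9633 = 0.2139  (Exxon)
  w_4 = 0.150436·0.0363 + -0.002990·8.9742 = -0.0214  (Chevron)
  w_5 = 0.150436·0.2072 + -0.002990·20.6294 = -0.0305  (Oracle)
  w_6 = 0.150436·0.5312 + -0.002990·9.8205 = 0.0505  (Boeing)
Σw_i=1.0000  μᵀw=0.1430
σ²=wᵀΣw=λ₁·μ_p+λ₂ = 0.150436·0.143 + -0.002990 = 0.018522 ≈ 0.0185


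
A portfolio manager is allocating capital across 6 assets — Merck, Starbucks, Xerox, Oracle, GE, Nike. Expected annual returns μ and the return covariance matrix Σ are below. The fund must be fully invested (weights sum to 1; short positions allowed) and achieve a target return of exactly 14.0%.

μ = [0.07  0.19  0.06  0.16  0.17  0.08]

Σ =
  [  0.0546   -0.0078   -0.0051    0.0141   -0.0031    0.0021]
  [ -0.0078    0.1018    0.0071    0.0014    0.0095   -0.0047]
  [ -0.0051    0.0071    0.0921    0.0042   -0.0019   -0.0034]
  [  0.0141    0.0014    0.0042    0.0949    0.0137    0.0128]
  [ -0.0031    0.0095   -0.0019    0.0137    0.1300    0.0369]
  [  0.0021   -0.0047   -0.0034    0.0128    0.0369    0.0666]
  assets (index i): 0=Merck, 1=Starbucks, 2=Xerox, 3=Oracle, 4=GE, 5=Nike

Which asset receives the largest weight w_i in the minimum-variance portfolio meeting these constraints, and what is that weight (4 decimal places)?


p=Σ⁻¹μ = [1.3122  1.8513  0.5655  1.2285  0.9197  0.5737]
q=Σ⁻¹𝟙 = [19.3783  10.7309  11.4346  4.7601  3.3536  12.9721]
a=μᵀp=0.876333  b=𝟙ᵀp=6.450930  c=𝟙ᵀq=62.629609  D=ac−b²=13.269912
λ₁=(c·0.140−b)/D = (62.629609·0.140−6.450930)/13.269912 = 0.174622
λ₂=(a−b·0.140)/D = (0.876333−6.450930·0.140)/13.269912 = -0.002019
w* = 0.174622·p + -0.002019·q:
  w_0 = 0.174622·1.3122 + -0.002019·19.3783 = 0.1900  (Merck)
  w_1 = 0.174622·1.8513 + -0.002019·10.7309 = 0.3016  (Starbucks)
  w_2 = 0.174622·0.5655 + -0.002019·11.4346 = 0.0757  (Xerox)
  w_3 = 0.174622·1.2285 + -0.002019·4.7601 = 0.2049  (Oracle)
  w_4 = 0.174622·0.9197 + -0.002019·3.3536 = 0.1538  (GE)
  w_5 = 0.174622·0.5737 + -0.002019·12.9721 = 0.0740  (Nike)
Σw_i=1.0000  μᵀw=0.1400
σ²=wᵀΣw=λ₁·μ_p+λ₂ = 0.174622·0.140 + -0.002019 = 0.022428 ≈ 0.0224

Starbucks (0.3016)


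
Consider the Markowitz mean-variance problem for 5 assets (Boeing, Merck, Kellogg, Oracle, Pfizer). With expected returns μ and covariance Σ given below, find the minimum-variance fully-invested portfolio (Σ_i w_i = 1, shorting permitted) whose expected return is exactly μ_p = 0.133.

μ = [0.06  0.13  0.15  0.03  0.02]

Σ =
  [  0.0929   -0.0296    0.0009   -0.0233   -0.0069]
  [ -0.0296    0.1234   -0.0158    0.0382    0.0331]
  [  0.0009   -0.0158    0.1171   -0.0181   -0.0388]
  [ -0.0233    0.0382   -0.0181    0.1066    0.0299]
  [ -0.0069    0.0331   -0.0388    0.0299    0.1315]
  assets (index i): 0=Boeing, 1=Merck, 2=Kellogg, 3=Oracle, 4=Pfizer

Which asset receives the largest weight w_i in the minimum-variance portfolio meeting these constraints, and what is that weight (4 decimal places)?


x=Σ⁻¹μ = [1.1501  1.3873  1.5871  0.2266  0.2800]
y=Σ⁻¹𝟙 = [16.4616  8.5522  13.7996  9.9803  8.1180]
a=μᵀx=0.499826  b=𝟙ᵀx=4.631191  c=𝟙ᵀy=56.911748  D=ac−b²=6.998015
λ₁=(c·0.133−b)/D = (56.911748·0.133−4.631191)/6.998015 = 0.419844
λ₂=(a−b·0.133)/D = (0.499826−4.631191·0.133)/6.998015 = -0.016594
w* = 0.419844·x + -0.016594·y:
  w_0 = 0.419844·1.1501 + -0.016594·16.4616 = 0.2097  (Boeing)
  w_1 = 0.419844·1.3873 + -0.016594·8.5522 = 0.4405  (Merck)
  w_2 = 0.419844·1.5871 + -0.016594·13.7996 = 0.4374  (Kellogg)
  w_3 = 0.419844·0.2266 + -0.016594·9.9803 = -0.0705  (Oracle)
  w_4 = 0.419844·0.2800 + -0.016594·8.1180 = -0.0172  (Pfizer)
Σw_i=1.0000  μᵀw=0.1330
σ²=wᵀΣw=λ₁·μ_p+λ₂ = 0.419844·0.133 + -0.016594 = 0.039246 ≈ 0.0392

Merck (0.4405)


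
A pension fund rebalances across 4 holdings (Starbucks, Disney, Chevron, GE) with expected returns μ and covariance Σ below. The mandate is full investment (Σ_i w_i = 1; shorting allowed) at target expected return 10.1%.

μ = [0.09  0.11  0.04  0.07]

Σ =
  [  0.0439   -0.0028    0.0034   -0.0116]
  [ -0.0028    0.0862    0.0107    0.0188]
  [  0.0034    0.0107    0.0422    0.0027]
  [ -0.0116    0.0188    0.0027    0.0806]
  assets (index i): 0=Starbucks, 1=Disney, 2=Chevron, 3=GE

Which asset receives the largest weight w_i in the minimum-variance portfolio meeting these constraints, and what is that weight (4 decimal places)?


g=Σ⁻¹μ = [2.3343  1.0957  0.4222  0.9347]
h=Σ⁻¹𝟙 = [25.4008  7.0652  18.9772  13.7790]
a=μᵀg=0.412927  b=𝟙ᵀg=4.786863  c=𝟙ᵀh=65.222179  D=ac−b²=4.017943
λ₁=(c·0.101−b)/D = (65.222179·0.101−4.786863)/4.017943 = 0.448134
λ₂=(a−b·0.101)/D = (0.412927−4.786863·0.101)/4.017943 = -0.017558
w* = 0.448134·g + -0.017558·h:
  w_0 = 0.448134·2.3343 + -0.017558·25.4008 = 0.6001  (Starbucks)
  w_1 = 0.448134·1.0957 + -0.017558·7.0652 = 0.3670  (Disney)
  w_2 = 0.448134·0.4222 + -0.017558·18.9772 = -0.1440  (Chevron)
  w_3 = 0.448134·0.9347 + -0.017558·13.7790 = 0.1770  (GE)
Σw_i=1.0000  μᵀw=0.1010
σ²=wᵀΣw=λ₁·μ_p+λ₂ = 0.448134·0.101 + -0.017558 = 0.027704 ≈ 0.0277

Starbucks (0.6001)


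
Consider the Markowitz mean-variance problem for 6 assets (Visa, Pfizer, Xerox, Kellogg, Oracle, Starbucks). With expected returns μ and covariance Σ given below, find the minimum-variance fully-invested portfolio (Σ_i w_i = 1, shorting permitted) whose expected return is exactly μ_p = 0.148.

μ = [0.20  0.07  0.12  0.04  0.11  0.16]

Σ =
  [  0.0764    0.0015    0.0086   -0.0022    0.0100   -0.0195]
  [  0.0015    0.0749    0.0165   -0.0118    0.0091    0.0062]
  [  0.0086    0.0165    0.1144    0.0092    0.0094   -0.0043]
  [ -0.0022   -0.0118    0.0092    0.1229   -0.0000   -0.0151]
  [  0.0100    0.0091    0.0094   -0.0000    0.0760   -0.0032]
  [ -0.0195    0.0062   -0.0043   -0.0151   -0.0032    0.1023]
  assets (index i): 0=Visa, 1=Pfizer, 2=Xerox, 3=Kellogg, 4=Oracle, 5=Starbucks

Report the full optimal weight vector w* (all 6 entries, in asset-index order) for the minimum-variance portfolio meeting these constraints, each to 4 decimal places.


0.3590  0.0707  0.0853  0.0862  0.1249  0.2739

g=Σ⁻¹μ = [2.9938  0.5148  0.6998  0.6539  1.0004  2.2607]
h=Σ⁻¹𝟙 = [14.9342  11.3415  4.8300  10.8573  9.8289  14.0476]
a=μᵀg=1.216695  b=𝟙ᵀg=8.123444  c=𝟙ᵀh=65.839652  D=ac−b²=14.116437
λ₁=(c·0.148−b)/D = (65.839652·0.148−8.123444)/14.116437 = 0.114818
λ₂=(a−b·0.148)/D = (1.216695−8.123444·0.148)/14.116437 = 0.001022
w* = 0.114818·g + 0.001022·h:
  w_0 = 0.114818·2.9938 + 0.001022·14.9342 = 0.3590  (Visa)
  w_1 = 0.114818·0.5148 + 0.001022·11.3415 = 0.0707  (Pfizer)
  w_2 = 0.114818·0.6998 + 0.001022·4.8300 = 0.0853  (Xerox)
  w_3 = 0.114818·0.6539 + 0.001022·10.8573 = 0.0862  (Kellogg)
  w_4 = 0.114818·1.0004 + 0.001022·9.8289 = 0.1249  (Oracle)
  w_5 = 0.114818·2.2607 + 0.001022·14.0476 = 0.2739  (Starbucks)
Σw_i=1.0000  μᵀw=0.1480
σ²=wᵀΣw=λ₁·μ_p+λ₂ = 0.114818·0.148 + 0.001022 = 0.018015 ≈ 0.0180


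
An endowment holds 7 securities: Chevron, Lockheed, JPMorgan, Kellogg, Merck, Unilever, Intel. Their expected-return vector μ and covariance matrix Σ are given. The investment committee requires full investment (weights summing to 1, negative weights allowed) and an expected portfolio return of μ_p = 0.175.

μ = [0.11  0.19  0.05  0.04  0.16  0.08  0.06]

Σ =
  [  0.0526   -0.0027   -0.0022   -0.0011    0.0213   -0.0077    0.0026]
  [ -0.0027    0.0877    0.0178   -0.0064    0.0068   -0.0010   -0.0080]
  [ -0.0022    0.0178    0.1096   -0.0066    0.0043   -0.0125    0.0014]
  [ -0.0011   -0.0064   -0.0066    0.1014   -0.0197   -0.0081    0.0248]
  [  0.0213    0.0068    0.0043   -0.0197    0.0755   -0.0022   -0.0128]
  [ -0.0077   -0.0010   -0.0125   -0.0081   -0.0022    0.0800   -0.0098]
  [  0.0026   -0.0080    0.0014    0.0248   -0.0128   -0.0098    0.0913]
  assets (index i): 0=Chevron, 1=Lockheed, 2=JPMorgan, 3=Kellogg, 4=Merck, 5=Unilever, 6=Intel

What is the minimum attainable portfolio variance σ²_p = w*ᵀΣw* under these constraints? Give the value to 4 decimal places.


0.0387

x=Σ⁻¹μ = [1.6432  2.1852  0.2658  0.8039  1.8662  1.4822  1.0002]
y=Σ⁻¹𝟙 = [17.3596  11.1398  9.9294  12.4952  12.5700  18.9031  11.6796]
a=μᵀx=1.118565  b=𝟙ᵀx=9.246621  c=𝟙ᵀy=94.076692  D=ac−b²=19.730849
λ₁=(c·0.175−b)/D = (94.076692·0.175−9.246621)/19.730849 = 0.365762
λ₂=(a−b·0.175)/D = (1.118565−9.246621·0.175)/19.730849 = -0.025320
w* = 0.365762·x + -0.025320·y:
  w_0 = 0.365762·1.6432 + -0.025320·17.3596 = 0.1615  (Chevron)
  w_1 = 0.365762·2.1852 + -0.025320·11.1398 = 0.5172  (Lockheed)
  w_2 = 0.365762·0.2658 + -0.025320·9.9294 = -0.1542  (JPMorgan)
  w_3 = 0.365762·0.8039 + -0.025320·12.4952 = -0.0224  (Kellogg)
  w_4 = 0.365762·1.8662 + -0.025320·12.5700 = 0.3643  (Merck)
  w_5 = 0.365762·1.4822 + -0.025320·18.9031 = 0.0635  (Unilever)
  w_6 = 0.365762·1.0002 + -0.025320·11.6796 = 0.0701  (Intel)
Σw_i=1.0000  μᵀw=0.1750
σ²=wᵀΣw=λ₁·μ_p+λ₂ = 0.365762·0.175 + -0.025320 = 0.038688 ≈ 0.0387


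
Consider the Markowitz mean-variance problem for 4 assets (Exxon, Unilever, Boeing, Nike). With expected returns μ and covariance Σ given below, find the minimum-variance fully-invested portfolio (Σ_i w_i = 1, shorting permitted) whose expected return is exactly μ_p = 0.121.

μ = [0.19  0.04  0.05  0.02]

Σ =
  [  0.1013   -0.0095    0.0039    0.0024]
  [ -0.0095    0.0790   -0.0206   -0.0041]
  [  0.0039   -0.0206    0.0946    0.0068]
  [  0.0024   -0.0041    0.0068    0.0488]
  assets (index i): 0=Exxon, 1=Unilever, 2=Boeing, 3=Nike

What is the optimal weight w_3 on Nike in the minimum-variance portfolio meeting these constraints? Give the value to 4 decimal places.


u=Σ⁻¹μ = [1.9303  0.9177  0.6269  0.3047]
v=Σ⁻¹𝟙 = [10.6288  18.2703  12.6925  19.7354]
a=μᵀu=0.440911  b=𝟙ᵀu=3.779630  c=𝟙ᵀv=61.327170  D=ac−b²=12.754205
λ₁=(c·0.121−b)/D = (61.327170·0.121−3.779630)/12.754205 = 0.285471
λ₂=(a−b·0.121)/D = (0.440911−3.779630·0.121)/12.754205 = -0.001288
w* = 0.285471·u + -0.001288·v:
  w_0 = 0.285471·1.9303 + -0.001288·10.6288 = 0.5374  (Exxon)
  w_1 = 0.285471·0.9177 + -0.001288·18.2703 = 0.2385  (Unilever)
  w_2 = 0.285471·0.6269 + -0.001288·12.6925 = 0.1626  (Boeing)
  w_3 = 0.285471·0.3047 + -0.001288·19.7354 = 0.0616  (Nike)
Σw_i=1.0000  μᵀw=0.1210
σ²=wᵀΣw=λ₁·μ_p+λ₂ = 0.285471·0.121 + -0.001288 = 0.033254 ≈ 0.0333

0.0616


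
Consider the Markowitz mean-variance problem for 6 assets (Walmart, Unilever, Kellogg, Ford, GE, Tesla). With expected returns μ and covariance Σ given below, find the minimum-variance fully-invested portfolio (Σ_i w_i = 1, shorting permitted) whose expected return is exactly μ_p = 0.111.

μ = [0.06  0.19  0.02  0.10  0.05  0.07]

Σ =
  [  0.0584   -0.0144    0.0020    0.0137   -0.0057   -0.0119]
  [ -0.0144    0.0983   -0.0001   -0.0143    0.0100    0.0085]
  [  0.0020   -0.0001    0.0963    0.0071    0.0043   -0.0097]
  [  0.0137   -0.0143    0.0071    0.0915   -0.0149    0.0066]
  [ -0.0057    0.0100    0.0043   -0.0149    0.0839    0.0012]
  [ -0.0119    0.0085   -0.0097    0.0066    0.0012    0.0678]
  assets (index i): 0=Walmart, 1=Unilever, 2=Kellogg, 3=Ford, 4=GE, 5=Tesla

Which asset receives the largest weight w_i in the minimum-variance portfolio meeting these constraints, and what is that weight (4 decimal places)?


Unilever (0.3369)

x=Σ⁻¹μ = [1.5218  2.1915  0.1512  1.2334  0.6363  0.9151]
y=Σ⁻¹𝟙 = [22.3261  12.0090  10.4195  9.4938  12.9061  17.5004]
a=μᵀx=0.729936  b=𝟙ᵀx=6.649378  c=𝟙ᵀy=84.654927  D=ac−b²=17.578482
λ₁=(c·0.111−b)/D = (84.654927·0.111−6.649378)/17.578482 = 0.156289
λ₂=(a−b·0.111)/D = (0.729936−6.649378·0.111)/17.578482 = -0.000463
w* = 0.156289·x + -0.000463·y:
  w_0 = 0.156289·1.5218 + -0.000463·22.3261 = 0.2275  (Walmart)
  w_1 = 0.156289·2.1915 + -0.000463·12.0090 = 0.3369  (Unilever)
  w_2 = 0.156289·0.1512 + -0.000463·10.4195 = 0.0188  (Kellogg)
  w_3 = 0.156289·1.2334 + -0.000463·9.4938 = 0.1884  (Ford)
  w_4 = 0.156289·0.6363 + -0.000463·12.9061 = 0.0935  (GE)
  w_5 = 0.156289·0.9151 + -0.000463·17.5004 = 0.1349  (Tesla)
Σw_i=1.0000  μᵀw=0.1110
σ²=wᵀΣw=λ₁·μ_p+λ₂ = 0.156289·0.111 + -0.000463 = 0.016885 ≈ 0.0169


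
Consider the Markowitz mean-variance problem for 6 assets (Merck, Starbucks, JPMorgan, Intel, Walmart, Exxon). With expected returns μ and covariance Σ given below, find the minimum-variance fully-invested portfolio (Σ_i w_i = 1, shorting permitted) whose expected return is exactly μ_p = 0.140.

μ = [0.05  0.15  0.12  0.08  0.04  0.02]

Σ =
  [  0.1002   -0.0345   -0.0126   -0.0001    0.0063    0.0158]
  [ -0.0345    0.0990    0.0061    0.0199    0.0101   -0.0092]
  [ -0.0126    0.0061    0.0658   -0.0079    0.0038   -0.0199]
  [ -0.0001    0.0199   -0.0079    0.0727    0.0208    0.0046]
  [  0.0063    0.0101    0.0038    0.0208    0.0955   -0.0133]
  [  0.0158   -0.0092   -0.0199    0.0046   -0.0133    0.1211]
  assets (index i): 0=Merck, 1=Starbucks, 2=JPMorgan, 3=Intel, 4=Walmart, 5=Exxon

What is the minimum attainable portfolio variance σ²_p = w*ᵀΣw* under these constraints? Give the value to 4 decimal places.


x=Σ⁻¹μ = [1.2926  1.7075  2.1526  0.8574  -0.0580  0.4410]
y=Σ⁻¹𝟙 = [14.6799  12.2364  21.0504  10.0901  6.7173  11.0855]
a=μᵀx=0.654158  b=𝟙ᵀx=6.393101  c=𝟙ᵀy=75.859553  D=ac−b²=8.752411
λ₁=(c·0.140−b)/D = (75.859553·0.140−6.393101)/8.752411 = 0.482980
λ₂=(a−b·0.140)/D = (0.654158−6.393101·0.140)/8.752411 = -0.027521
w* = 0.482980·x + -0.027521·y:
  w_0 = 0.482980·1.2926 + -0.027521·14.6799 = 0.2203  (Merck)
  w_1 = 0.482980·1.7075 + -0.027521·12.2364 = 0.4879  (Starbucks)
  w_2 = 0.482980·2.1526 + -0.027521·21.0504 = 0.4603  (JPMorgan)
  w_3 = 0.482980·0.8574 + -0.027521·10.0901 = 0.1364  (Intel)
  w_4 = 0.482980·-0.0580 + -0.027521·6.7173 = -0.2129  (Walmart)
  w_5 = 0.482980·0.4410 + -0.027521·11.0855 = -0.0921  (Exxon)
Σw_i=1.0000  μᵀw=0.1400
σ²=wᵀΣw=λ₁·μ_p+λ₂ = 0.482980·0.140 + -0.027521 = 0.040096 ≈ 0.0401

0.0401


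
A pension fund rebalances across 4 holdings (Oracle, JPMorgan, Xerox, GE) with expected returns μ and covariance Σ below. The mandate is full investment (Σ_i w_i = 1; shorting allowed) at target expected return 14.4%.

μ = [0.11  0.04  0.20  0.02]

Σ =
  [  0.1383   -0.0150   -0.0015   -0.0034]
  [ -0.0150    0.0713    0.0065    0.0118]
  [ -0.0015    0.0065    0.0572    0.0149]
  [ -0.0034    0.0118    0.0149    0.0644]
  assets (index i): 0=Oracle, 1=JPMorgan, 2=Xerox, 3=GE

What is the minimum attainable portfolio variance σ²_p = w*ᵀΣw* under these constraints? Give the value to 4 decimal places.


u=Σ⁻¹μ = [0.8759  0.5108  3.6105  -0.5721]
v=Σ⁻¹𝟙 = [9.0408  12.9569  13.5107  10.5052]
a=μᵀu=0.827428  b=𝟙ᵀu=4.425010  c=𝟙ᵀv=46.013661  D=ac−b²=18.492255
λ₁=(c·0.144−b)/D = (46.013661·0.144−4.425010)/18.492255 = 0.119020
λ₂=(a−b·0.144)/D = (0.827428−4.425010·0.144)/18.492255 = 0.010287
w* = 0.119020·u + 0.010287·v:
  w_0 = 0.119020·0.8759 + 0.010287·9.0408 = 0.1972  (Oracle)
  w_1 = 0.119020·0.5108 + 0.010287·12.9569 = 0.1941  (JPMorgan)
  w_2 = 0.119020·3.6105 + 0.010287·13.5107 = 0.5687  (Xerox)
  w_3 = 0.119020·-0.5721 + 0.010287·10.5052 = 0.0400  (GE)
Σw_i=1.0000  μᵀw=0.1440
σ²=wᵀΣw=λ₁·μ_p+λ₂ = 0.119020·0.144 + 0.010287 = 0.027426 ≈ 0.0274

0.0274


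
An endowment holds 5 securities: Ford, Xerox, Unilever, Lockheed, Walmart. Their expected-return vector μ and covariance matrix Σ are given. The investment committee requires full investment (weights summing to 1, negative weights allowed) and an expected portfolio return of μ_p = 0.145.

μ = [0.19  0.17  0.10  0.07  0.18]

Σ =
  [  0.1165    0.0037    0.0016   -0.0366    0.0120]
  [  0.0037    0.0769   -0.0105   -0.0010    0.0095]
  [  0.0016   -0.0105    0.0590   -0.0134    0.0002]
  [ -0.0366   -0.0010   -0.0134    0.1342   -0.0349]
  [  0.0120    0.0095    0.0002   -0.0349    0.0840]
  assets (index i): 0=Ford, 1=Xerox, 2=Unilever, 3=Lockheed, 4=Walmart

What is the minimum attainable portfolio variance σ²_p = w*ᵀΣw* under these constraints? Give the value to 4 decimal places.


0.0137

p=Σ⁻¹μ = [1.8838  2.1820  2.4617  1.9273  2.4218]
q=Σ⁻¹𝟙 = [11.5784  13.8566  22.9300  17.0931  15.7308]
a=μᵀp=1.545870  b=𝟙ᵀp=10.876572  c=𝟙ᵀq=81.188851  D=ac−b²=7.207596
λ₁=(c·0.145−b)/D = (81.188851·0.145−10.876572)/7.207596 = 0.124287
λ₂=(a−b·0.145)/D = (1.545870−10.876572·0.145)/7.207596 = -0.004333
w* = 0.124287·p + -0.004333·q:
  w_0 = 0.124287·1.8838 + -0.004333·11.5784 = 0.1840  (Ford)
  w_1 = 0.124287·2.1820 + -0.004333·13.8566 = 0.2112  (Xerox)
  w_2 = 0.124287·2.4617 + -0.004333·22.9300 = 0.2066  (Unilever)
  w_3 = 0.124287·1.9273 + -0.004333·17.0931 = 0.1655  (Lockheed)
  w_4 = 0.124287·2.4218 + -0.004333·15.7308 = 0.2328  (Walmart)
Σw_i=1.0000  μᵀw=0.1450
σ²=wᵀΣw=λ₁·μ_p+λ₂ = 0.124287·0.145 + -0.004333 = 0.013688 ≈ 0.0137


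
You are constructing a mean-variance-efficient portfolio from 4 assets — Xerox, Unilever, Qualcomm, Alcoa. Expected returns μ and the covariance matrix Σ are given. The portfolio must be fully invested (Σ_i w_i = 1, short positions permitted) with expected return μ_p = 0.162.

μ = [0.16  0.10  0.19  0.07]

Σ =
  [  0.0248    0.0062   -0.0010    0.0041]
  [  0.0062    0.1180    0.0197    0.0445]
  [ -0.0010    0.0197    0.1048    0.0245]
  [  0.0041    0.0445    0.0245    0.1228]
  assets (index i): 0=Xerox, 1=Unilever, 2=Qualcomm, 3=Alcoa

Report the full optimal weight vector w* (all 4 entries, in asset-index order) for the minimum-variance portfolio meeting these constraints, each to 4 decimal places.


u=Σ⁻¹μ = [6.4843  0.2356  1.8544  -0.1018]
v=Σ⁻¹𝟙 = [39.1263  3.5626  8.3380  3.8824]
a=μᵀu=1.406252  b=𝟙ᵀu=8.472459  c=𝟙ᵀv=54.909351  D=ac−b²=5.433841
λ₁=(c·0.162−b)/D = (54.909351·0.162−8.472459)/5.433841 = 0.077819
λ₂=(a−b·0.162)/D = (1.406252−8.472459·0.162)/5.433841 = 0.006204
w* = 0.077819·u + 0.006204·v:
  w_0 = 0.077819·6.4843 + 0.006204·39.1263 = 0.7474  (Xerox)
  w_1 = 0.077819·0.2356 + 0.006204·3.5626 = 0.0404  (Unilever)
  w_2 = 0.077819·1.8544 + 0.006204·8.3380 = 0.1960  (Qualcomm)
  w_3 = 0.077819·-0.1018 + 0.006204·3.8824 = 0.0162  (Alcoa)
Σw_i=1.0000  μᵀw=0.1620
σ²=wᵀΣw=λ₁·μ_p+λ₂ = 0.077819·0.162 + 0.006204 = 0.018811 ≈ 0.0188

0.7474  0.0404  0.1960  0.0162


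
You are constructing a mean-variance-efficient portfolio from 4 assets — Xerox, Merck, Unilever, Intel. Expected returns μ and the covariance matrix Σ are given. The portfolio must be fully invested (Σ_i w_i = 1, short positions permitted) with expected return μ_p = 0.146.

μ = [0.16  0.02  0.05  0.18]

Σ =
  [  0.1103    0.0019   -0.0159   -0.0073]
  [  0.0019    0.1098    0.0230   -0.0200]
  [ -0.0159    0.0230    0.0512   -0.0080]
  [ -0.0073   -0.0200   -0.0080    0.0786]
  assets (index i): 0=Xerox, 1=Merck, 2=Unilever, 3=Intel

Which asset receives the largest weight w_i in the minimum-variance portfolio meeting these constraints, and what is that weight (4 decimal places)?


Intel (0.4672)

x=Σ⁻¹μ = [1.8971  0.2517  1.8779  2.7214]
y=Σ⁻¹𝟙 = [13.5017  7.3130  23.2839  18.2073]
a=μᵀx=0.892315  b=𝟙ᵀx=6.748032  c=𝟙ᵀy=62.305816  D=ac−b²=10.060501
λ₁=(c·0.146−b)/D = (62.305816·0.146−6.748032)/10.060501 = 0.233449
λ₂=(a−b·0.146)/D = (0.892315−6.748032·0.146)/10.060501 = -0.009234
w* = 0.233449·x + -0.009234·y:
  w_0 = 0.233449·1.8971 + -0.009234·13.5017 = 0.3182  (Xerox)
  w_1 = 0.233449·0.2517 + -0.009234·7.3130 = -0.0088  (Merck)
  w_2 = 0.233449·1.8779 + -0.009234·23.2839 = 0.2234  (Unilever)
  w_3 = 0.233449·2.7214 + -0.009234·18.2073 = 0.4672  (Intel)
Σw_i=1.0000  μᵀw=0.1460
σ²=wᵀΣw=λ₁·μ_p+λ₂ = 0.233449·0.146 + -0.009234 = 0.024850 ≈ 0.0248


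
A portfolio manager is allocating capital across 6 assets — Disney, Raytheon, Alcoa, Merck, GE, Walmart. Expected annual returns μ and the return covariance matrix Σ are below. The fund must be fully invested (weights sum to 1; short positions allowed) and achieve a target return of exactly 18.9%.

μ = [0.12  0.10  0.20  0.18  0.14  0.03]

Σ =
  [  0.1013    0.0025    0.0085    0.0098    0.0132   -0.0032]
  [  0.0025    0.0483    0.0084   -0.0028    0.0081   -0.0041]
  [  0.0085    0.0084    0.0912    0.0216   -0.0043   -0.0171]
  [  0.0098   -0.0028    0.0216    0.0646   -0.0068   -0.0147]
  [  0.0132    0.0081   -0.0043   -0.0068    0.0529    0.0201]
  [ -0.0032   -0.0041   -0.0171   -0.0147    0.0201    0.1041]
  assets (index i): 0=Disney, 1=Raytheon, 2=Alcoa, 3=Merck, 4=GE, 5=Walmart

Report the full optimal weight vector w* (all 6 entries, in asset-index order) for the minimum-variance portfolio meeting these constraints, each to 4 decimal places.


g=Σ⁻¹μ = [0.4366  1.5312  1.6022  2.6361  2.5827  0.4987]
h=Σ⁻¹𝟙 = [5.8268  18.9102  7.4641  16.9307  12.9090  11.6544]
a=μᵀg=1.376991  b=𝟙ᵀg=9.287459  c=𝟙ᵀh=73.695107  D=ac−b²=15.220592
λ₁=(c·0.189−b)/D = (73.695107·0.189−9.287459)/15.220592 = 0.304910
λ₂=(a−b·0.189)/D = (1.376991−9.287459·0.189)/15.220592 = -0.024857
w* = 0.304910·g + -0.024857·h:
  w_0 = 0.304910·0.4366 + -0.024857·5.8268 = -0.0117  (Disney)
  w_1 = 0.304910·1.5312 + -0.024857·18.9102 = -0.0032  (Raytheon)
  w_2 = 0.304910·1.6022 + -0.024857·7.4641 = 0.3030  (Alcoa)
  w_3 = 0.304910·2.6361 + -0.024857·16.9307 = 0.3829  (Merck)
  w_4 = 0.304910·2.5827 + -0.024857·12.9090 = 0.4666  (GE)
  w_5 = 0.304910·0.4987 + -0.024857·11.6544 = -0.1376  (Walmart)
Σw_i=1.0000  μᵀw=0.1890
σ²=wᵀΣw=λ₁·μ_p+λ₂ = 0.304910·0.189 + -0.024857 = 0.032771 ≈ 0.0328

-0.0117  -0.0032  0.3030  0.3829  0.4666  -0.1376


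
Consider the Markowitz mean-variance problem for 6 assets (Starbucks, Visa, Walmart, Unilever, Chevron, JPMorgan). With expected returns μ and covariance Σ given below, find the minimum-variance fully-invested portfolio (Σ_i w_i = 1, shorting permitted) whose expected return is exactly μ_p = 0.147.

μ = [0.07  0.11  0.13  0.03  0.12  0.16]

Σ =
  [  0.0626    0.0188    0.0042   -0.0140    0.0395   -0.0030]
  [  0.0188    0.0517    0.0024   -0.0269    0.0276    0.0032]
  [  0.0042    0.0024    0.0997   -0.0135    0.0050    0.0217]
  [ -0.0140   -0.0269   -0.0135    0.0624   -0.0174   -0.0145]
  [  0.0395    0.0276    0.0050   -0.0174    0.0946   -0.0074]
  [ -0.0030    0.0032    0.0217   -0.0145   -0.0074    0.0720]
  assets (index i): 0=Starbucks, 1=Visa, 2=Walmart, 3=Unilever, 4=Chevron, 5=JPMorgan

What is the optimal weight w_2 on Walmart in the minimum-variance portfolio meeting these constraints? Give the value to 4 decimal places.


0.1431

u=Σ⁻¹μ = [0.3585  2.7366  1.0154  2.8082  0.9769  2.4754]
v=Σ⁻¹𝟙 = [13.0209  31.6830  9.9137  40.2431  4.2213  18.5738]
a=μᵀu=1.055665  b=𝟙ᵀu=10.371024  c=𝟙ᵀv=117.655747  D=ac−b²=16.646944
λ₁=(c·0.147−b)/D = (117.655747·0.147−10.371024)/16.646944 = 0.415954
λ₂=(a−b·0.147)/D = (1.055665−10.371024·0.147)/16.646944 = -0.028166
w* = 0.415954·u + -0.028166·v:
  w_0 = 0.415954·0.3585 + -0.028166·13.0209 = -0.2176  (Starbucks)
  w_1 = 0.415954·2.7366 + -0.028166·31.6830 = 0.2459  (Visa)
  w_2 = 0.415954·1.0154 + -0.028166·9.9137 = 0.1431  (Walmart)
  w_3 = 0.415954·2.8082 + -0.028166·40.2431 = 0.0346  (Unilever)
  w_4 = 0.415954·0.9769 + -0.028166·4.2213 = 0.2874  (Chevron)
  w_5 = 0.415954·2.4754 + -0.028166·18.5738 = 0.5065  (JPMorgan)
Σw_i=1.0000  μᵀw=0.1470
σ²=wᵀΣw=λ₁·μ_p+λ₂ = 0.415954·0.147 + -0.028166 = 0.032979 ≈ 0.0330


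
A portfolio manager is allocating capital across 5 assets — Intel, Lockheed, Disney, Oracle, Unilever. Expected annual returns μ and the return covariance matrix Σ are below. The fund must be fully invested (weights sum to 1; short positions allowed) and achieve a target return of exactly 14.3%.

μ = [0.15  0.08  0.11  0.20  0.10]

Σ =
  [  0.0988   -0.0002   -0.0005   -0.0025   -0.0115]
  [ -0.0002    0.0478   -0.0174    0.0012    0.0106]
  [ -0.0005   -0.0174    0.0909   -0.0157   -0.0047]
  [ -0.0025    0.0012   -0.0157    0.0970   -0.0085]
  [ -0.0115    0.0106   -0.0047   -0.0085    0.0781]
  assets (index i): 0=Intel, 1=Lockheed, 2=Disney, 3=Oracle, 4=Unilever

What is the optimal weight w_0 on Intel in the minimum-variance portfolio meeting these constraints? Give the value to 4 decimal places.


x=Σ⁻¹μ = [1.7938  2.0227  2.1390  2.5764  1.6791]
y=Σ⁻¹𝟙 = [12.2705  24.4062  18.9924  14.6273  14.0333]
a=μᵀx=1.349369  b=𝟙ᵀx=10.211041  c=𝟙ᵀy=84.329790  D=ac−b²=9.526669
λ₁=(c·0.143−b)/D = (84.329790·0.143−10.211041)/9.526669 = 0.193994
λ₂=(a−b·0.143)/D = (1.349369−10.211041·0.143)/9.526669 = -0.011632
w* = 0.193994·x + -0.011632·y:
  w_0 = 0.193994·1.7938 + -0.011632·12.2705 = 0.2053  (Intel)
  w_1 = 0.193994·2.0227 + -0.011632·24.4062 = 0.1085  (Lockheed)
  w_2 = 0.193994·2.1390 + -0.011632·18.9924 = 0.1940  (Disney)
  w_3 = 0.193994·2.5764 + -0.011632·14.6273 = 0.3297  (Oracle)
  w_4 = 0.193994·1.6791 + -0.011632·14.0333 = 0.1625  (Unilever)
Σw_i=1.0000  μᵀw=0.1430
σ²=wᵀΣw=λ₁·μ_p+λ₂ = 0.193994·0.143 + -0.011632 = 0.016110 ≈ 0.0161

0.2053


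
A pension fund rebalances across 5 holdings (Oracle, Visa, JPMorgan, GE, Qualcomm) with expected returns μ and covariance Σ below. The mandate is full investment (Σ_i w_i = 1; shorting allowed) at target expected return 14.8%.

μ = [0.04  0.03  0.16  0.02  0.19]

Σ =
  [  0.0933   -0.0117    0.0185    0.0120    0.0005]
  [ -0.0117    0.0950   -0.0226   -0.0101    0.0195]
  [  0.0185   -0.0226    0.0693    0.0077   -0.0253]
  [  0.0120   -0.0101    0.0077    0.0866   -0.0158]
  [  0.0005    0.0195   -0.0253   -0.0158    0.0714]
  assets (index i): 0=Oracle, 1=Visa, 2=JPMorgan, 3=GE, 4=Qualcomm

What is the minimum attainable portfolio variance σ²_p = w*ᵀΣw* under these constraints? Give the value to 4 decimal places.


g=Σ⁻¹μ = [-0.4234  0.4456  3.9889  0.7384  4.1192]
h=Σ⁻¹𝟙 = [5.8066  13.9508  23.7822  14.2195  21.7285]
a=μᵀg=1.432074  b=𝟙ᵀg=8.868744  c=𝟙ᵀh=79.487623  D=ac−b²=35.177543
λ₁=(c·0.148−b)/D = (79.487623·0.148−8.868744)/35.177543 = 0.082309
λ₂=(a−b·0.148)/D = (1.432074−8.868744·0.148)/35.177543 = 0.003397
w* = 0.082309·g + 0.003397·h:
  w_0 = 0.082309·-0.4234 + 0.003397·5.8066 = -0.0151  (Oracle)
  w_1 = 0.082309·0.4456 + 0.003397·13.9508 = 0.0841  (Visa)
  w_2 = 0.082309·3.9889 + 0.003397·23.7822 = 0.4091  (JPMorgan)
  w_3 = 0.082309·0.7384 + 0.003397·14.2195 = 0.1091  (GE)
  w_4 = 0.082309·4.1192 + 0.003397·21.7285 = 0.4129  (Qualcomm)
Σw_i=1.0000  μᵀw=0.1480
σ²=wᵀΣw=λ₁·μ_p+λ₂ = 0.082309·0.148 + 0.003397 = 0.015579 ≈ 0.0156

0.0156


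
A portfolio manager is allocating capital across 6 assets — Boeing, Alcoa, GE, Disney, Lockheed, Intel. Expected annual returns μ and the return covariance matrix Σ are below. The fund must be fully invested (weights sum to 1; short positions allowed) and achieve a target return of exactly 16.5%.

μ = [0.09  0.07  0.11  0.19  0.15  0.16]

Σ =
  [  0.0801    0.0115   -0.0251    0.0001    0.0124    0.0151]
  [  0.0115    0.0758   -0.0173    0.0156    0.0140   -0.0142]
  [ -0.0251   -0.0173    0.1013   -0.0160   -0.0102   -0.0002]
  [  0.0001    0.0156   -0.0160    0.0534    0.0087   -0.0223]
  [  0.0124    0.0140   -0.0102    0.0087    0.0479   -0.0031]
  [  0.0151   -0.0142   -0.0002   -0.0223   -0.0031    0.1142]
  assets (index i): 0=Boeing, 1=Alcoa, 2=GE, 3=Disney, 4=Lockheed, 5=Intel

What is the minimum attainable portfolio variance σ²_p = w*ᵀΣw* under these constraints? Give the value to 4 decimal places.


u=Σ⁻¹μ = [0.9896  0.3008  2.3941  4.7266  2.5879  2.3050]
v=Σ⁻¹𝟙 = [12.3180  10.5669  20.2319  24.9376  15.2690  13.7613]
a=μᵀu=2.028527  b=𝟙ᵀu=13.304127  c=𝟙ᵀv=97.084779  D=ac−b²=19.939311
λ₁=(c·0.165−b)/D = (97.084779·0.165−13.304127)/19.939311 = 0.136156
λ₂=(a−b·0.165)/D = (2.028527−13.304127·0.165)/19.939311 = -0.008358
w* = 0.136156·u + -0.008358·v:
  w_0 = 0.136156·0.9896 + -0.008358·12.3180 = 0.0318  (Boeing)
  w_1 = 0.136156·0.3008 + -0.008358·10.5669 = -0.0474  (Alcoa)
  w_2 = 0.136156·2.3941 + -0.008358·20.2319 = 0.1569  (GE)
  w_3 = 0.136156·4.7266 + -0.008358·24.9376 = 0.4351  (Disney)
  w_4 = 0.136156·2.5879 + -0.008358·15.2690 = 0.2247  (Lockheed)
  w_5 = 0.136156·2.3050 + -0.008358·13.7613 = 0.1988  (Intel)
Σw_i=1.0000  μᵀw=0.1650
σ²=wᵀΣw=λ₁·μ_p+λ₂ = 0.136156·0.165 + -0.008358 = 0.014108 ≈ 0.0141

0.0141


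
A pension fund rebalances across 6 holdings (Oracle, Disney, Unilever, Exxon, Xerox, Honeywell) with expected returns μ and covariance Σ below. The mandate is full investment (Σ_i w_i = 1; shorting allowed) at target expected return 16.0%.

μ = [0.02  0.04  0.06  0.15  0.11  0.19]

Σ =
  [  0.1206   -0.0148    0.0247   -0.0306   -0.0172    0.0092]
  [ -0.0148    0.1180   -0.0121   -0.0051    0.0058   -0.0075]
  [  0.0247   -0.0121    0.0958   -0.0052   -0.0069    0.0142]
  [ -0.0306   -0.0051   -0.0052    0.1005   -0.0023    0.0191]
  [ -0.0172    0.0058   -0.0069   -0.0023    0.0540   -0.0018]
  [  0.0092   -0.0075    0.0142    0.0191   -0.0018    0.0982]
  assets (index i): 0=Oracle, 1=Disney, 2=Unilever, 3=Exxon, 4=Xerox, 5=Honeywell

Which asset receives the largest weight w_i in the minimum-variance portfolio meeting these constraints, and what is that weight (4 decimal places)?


Honeywell (0.4426)

g=Σ⁻¹μ = [0.7318  0.5331  0.5265  1.5246  2.3977  1.5783]
h=Σ⁻¹𝟙 = [14.3930  11.1175  9.8029  14.8472  23.9878  5.8184]
a=μᵀg=0.859853  b=𝟙ᵀg=7.291945  c=𝟙ᵀh=79.966565  D=ac−b²=15.587048
λ₁=(c·0.160−b)/D = (79.966565·0.160−7.291945)/15.587048 = 0.353031
λ₂=(a−b·0.160)/D = (0.859853−7.291945·0.160)/15.587048 = -0.019687
w* = 0.353031·g + -0.019687·h:
  w_0 = 0.353031·0.7318 + -0.019687·14.3930 = -0.0250  (Oracle)
  w_1 = 0.353031·0.5331 + -0.019687·11.1175 = -0.0307  (Disney)
  w_2 = 0.353031·0.5265 + -0.019687·9.8029 = -0.0071  (Unilever)
  w_3 = 0.353031·1.5246 + -0.019687·14.8472 = 0.2459  (Exxon)
  w_4 = 0.353031·2.3977 + -0.019687·23.9878 = 0.3742  (Xerox)
  w_5 = 0.353031·1.5783 + -0.019687·5.8184 = 0.4426  (Honeywell)
Σw_i=1.0000  μᵀw=0.1600
σ²=wᵀΣw=λ₁·μ_p+λ₂ = 0.353031·0.160 + -0.019687 = 0.036798 ≈ 0.0368


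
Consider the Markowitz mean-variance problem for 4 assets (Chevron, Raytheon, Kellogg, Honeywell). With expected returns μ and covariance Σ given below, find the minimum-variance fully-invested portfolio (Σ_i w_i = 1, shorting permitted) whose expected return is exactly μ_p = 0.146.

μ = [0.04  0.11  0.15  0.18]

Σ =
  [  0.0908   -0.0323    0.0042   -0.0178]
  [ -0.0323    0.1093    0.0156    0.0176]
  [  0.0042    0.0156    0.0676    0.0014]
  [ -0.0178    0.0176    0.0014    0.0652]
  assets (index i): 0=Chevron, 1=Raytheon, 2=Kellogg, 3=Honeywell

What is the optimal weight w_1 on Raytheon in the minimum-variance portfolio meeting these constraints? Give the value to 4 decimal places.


0.0708

g=Σ⁻¹μ = [1.1249  0.5991  1.9515  2.8642]
h=Σ⁻¹𝟙 = [17.4064  9.9504  11.0597  17.1660]
a=μᵀg=0.919173  b=𝟙ᵀg=6.539631  c=𝟙ᵀh=55.582454  D=ac−b²=8.323134
λ₁=(c·0.146−b)/D = (55.582454·0.146−6.539631)/8.323134 = 0.189281
λ₂=(a−b·0.146)/D = (0.919173−6.539631·0.146)/8.323134 = -0.004279
w* = 0.189281·g + -0.004279·h:
  w_0 = 0.189281·1.1249 + -0.004279·17.4064 = 0.1384  (Chevron)
  w_1 = 0.189281·0.5991 + -0.004279·9.9504 = 0.0708  (Raytheon)
  w_2 = 0.189281·1.9515 + -0.004279·11.0597 = 0.3221  (Kellogg)
  w_3 = 0.189281·2.8642 + -0.004279·17.1660 = 0.4687  (Honeywell)
Σw_i=1.0000  μᵀw=0.1460
σ²=wᵀΣw=λ₁·μ_p+λ₂ = 0.189281·0.146 + -0.004279 = 0.023356 ≈ 0.0234


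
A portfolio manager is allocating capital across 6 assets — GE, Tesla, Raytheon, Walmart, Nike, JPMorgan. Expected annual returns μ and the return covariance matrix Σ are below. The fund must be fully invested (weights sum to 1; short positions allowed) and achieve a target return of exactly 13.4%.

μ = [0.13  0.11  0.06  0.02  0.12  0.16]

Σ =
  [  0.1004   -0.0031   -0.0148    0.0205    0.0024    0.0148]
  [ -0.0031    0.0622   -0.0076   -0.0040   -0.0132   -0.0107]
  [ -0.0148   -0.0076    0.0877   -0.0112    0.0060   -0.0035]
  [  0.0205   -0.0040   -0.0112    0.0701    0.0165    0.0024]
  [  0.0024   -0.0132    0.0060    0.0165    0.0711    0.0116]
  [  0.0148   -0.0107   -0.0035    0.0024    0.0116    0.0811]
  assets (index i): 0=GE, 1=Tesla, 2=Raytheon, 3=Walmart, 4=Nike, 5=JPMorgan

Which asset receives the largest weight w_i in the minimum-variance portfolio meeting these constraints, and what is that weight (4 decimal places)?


Tesla (0.3317)

u=Σ⁻¹μ = [1.2614  2.6495  1.0465  -0.2534  1.7996  1.8875]
v=Σ⁻¹𝟙 = [8.3868  23.9701  16.1836  12.5333  11.9038  12.5874]
a=μᵀu=1.031105  b=𝟙ᵀu=8.391115  c=𝟙ᵀv=85.565027  D=ac−b²=17.815684
λ₁=(c·0.134−b)/D = (85.565027·0.134−8.391115)/17.815684 = 0.172578
λ₂=(a−b·0.134)/D = (1.031105−8.391115·0.134)/17.815684 = -0.005237
w* = 0.172578·u + -0.005237·v:
  w_0 = 0.172578·1.2614 + -0.005237·8.3868 = 0.1738  (GE)
  w_1 = 0.172578·2.6495 + -0.005237·23.9701 = 0.3317  (Tesla)
  w_2 = 0.172578·1.0465 + -0.005237·16.1836 = 0.0958  (Raytheon)
  w_3 = 0.172578·-0.2534 + -0.005237·12.5333 = -0.1094  (Walmart)
  w_4 = 0.172578·1.7996 + -0.005237·11.9038 = 0.2482  (Nike)
  w_5 = 0.172578·1.8875 + -0.005237·12.5874 = 0.2598  (JPMorgan)
Σw_i=1.0000  μᵀw=0.1340
σ²=wᵀΣw=λ₁·μ_p+λ₂ = 0.172578·0.134 + -0.005237 = 0.017888 ≈ 0.0179


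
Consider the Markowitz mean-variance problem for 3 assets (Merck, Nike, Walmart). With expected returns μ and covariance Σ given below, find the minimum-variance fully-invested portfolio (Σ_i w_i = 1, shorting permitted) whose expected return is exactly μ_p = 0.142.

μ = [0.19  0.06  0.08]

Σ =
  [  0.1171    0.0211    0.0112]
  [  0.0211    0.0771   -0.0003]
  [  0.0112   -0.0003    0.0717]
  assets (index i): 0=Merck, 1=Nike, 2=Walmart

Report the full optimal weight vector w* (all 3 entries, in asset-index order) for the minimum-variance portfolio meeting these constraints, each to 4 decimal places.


g=Σ⁻¹μ = [1.4692  0.3796  0.8878]
h=Σ⁻¹𝟙 = [5.1881  11.6016  13.1851]
a=μᵀg=0.372956  b=𝟙ᵀg=2.736656  c=𝟙ᵀh=29.974900  D=ac−b²=3.690044
λ₁=(c·0.142−b)/D = (29.974900·0.142−2.736656)/3.690044 = 0.411860
λ₂=(a−b·0.142)/D = (0.372956−2.736656·0.142)/3.690044 = -0.004241
w* = 0.411860·g + -0.004241·h:
  w_0 = 0.411860·1.4692 + -0.004241·5.1881 = 0.5831  (Merck)
  w_1 = 0.411860·0.3796 + -0.004241·11.6016 = 0.1071  (Nike)
  w_2 = 0.411860·0.8878 + -0.004241·13.1851 = 0.3098  (Walmart)
Σw_i=1.0000  μᵀw=0.1420
σ²=wᵀΣw=λ₁·μ_p+λ₂ = 0.411860·0.142 + -0.004241 = 0.054243 ≈ 0.0542

0.5831  0.1071  0.3098


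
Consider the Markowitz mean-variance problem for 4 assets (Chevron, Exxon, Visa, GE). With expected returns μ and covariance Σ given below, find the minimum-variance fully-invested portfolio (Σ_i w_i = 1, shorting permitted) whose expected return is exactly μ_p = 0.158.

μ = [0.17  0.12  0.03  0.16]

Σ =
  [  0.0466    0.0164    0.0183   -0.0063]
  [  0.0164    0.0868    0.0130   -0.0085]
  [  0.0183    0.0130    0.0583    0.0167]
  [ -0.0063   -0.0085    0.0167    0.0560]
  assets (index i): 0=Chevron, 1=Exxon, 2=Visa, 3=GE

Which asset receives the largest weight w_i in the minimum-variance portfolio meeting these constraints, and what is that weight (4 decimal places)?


p=Σ⁻¹μ = [4.7691  1.2821  -2.5106  4.3370]
q=Σ⁻¹𝟙 = [19.7987  9.3593  2.9422  20.6277]
a=μᵀp=1.583204  b=𝟙ᵀp=7.877595  c=𝟙ᵀq=52.727913  D=ac−b²=21.422532
λ₁=(c·0.158−b)/D = (52.727913·0.158−7.877595)/21.422532 = 0.021165
λ₂=(a−b·0.158)/D = (1.583204−7.877595·0.158)/21.422532 = 0.015803
w* = 0.021165·p + 0.015803·q:
  w_0 = 0.021165·4.7691 + 0.015803·19.7987 = 0.4138  (Chevron)
  w_1 = 0.021165·1.2821 + 0.015803·9.3593 = 0.1750  (Exxon)
  w_2 = 0.021165·-2.5106 + 0.015803·2.9422 = -0.0066  (Visa)
  w_3 = 0.021165·4.3370 + 0.015803·20.6277 = 0.4178  (GE)
Σw_i=1.0000  μᵀw=0.1580
σ²=wᵀΣw=λ₁·μ_p+λ₂ = 0.021165·0.158 + 0.015803 = 0.019147 ≈ 0.0191

GE (0.4178)


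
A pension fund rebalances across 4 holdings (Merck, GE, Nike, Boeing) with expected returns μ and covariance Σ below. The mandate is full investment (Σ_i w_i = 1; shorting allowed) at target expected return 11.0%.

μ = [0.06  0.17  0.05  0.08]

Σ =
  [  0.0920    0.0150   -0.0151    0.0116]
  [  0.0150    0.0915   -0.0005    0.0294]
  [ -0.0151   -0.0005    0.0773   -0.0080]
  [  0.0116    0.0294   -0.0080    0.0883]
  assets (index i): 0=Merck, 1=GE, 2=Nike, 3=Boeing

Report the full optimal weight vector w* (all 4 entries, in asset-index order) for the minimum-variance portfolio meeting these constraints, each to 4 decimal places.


0.1595  0.4554  0.2597  0.1254

x=Σ⁻¹μ = [0.4633  1.6706  0.7854  0.3601]
y=Σ⁻¹𝟙 = [11.3464  6.1893  16.1490  9.2368]
a=μᵀx=0.379871  b=𝟙ᵀx=3.279350  c=𝟙ᵀy=42.921435  D=ac−b²=5.550467
λ₁=(c·0.110−b)/D = (42.921435·0.110−3.279350)/5.550467 = 0.259799
λ₂=(a−b·0.110)/D = (0.379871−3.279350·0.110)/5.550467 = 0.003449
w* = 0.259799·x + 0.003449·y:
  w_0 = 0.259799·0.4633 + 0.003449·11.3464 = 0.1595  (Merck)
  w_1 = 0.259799·1.6706 + 0.003449·6.1893 = 0.4554  (GE)
  w_2 = 0.259799·0.7854 + 0.003449·16.1490 = 0.2597  (Nike)
  w_3 = 0.259799·0.3601 + 0.003449·9.2368 = 0.1254  (Boeing)
Σw_i=1.0000  μᵀw=0.1100
σ²=wᵀΣw=λ₁·μ_p+λ₂ = 0.259799·0.110 + 0.003449 = 0.032027 ≈ 0.0320


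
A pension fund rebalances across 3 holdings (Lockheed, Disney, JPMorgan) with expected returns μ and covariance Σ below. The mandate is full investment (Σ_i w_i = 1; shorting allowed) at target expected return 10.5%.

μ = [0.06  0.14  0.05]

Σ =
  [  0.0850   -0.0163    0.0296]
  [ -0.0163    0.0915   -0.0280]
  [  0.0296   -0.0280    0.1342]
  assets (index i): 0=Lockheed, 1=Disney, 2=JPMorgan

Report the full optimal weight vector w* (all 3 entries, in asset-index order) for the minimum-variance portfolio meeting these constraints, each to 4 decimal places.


u=Σ⁻¹μ = [0.8638  1.8583  0.5698]
v=Σ⁻¹𝟙 = [11.9352  15.5208  8.0574]
a=μᵀu=0.340479  b=𝟙ᵀu=3.291887  c=𝟙ᵀv=35.513320  D=ac−b²=1.255022
λ₁=(c·0.105−b)/D = (35.513320·0.105−3.291887)/1.255022 = 0.348211
λ₂=(a−b·0.105)/D = (0.340479−3.291887·0.105)/1.255022 = -0.004119
w* = 0.348211·u + -0.004119·v:
  w_0 = 0.348211·0.8638 + -0.004119·11.9352 = 0.2516  (Lockheed)
  w_1 = 0.348211·1.8583 + -0.004119·15.5208 = 0.5832  (Disney)
  w_2 = 0.348211·0.5698 + -0.004119·8.0574 = 0.1652  (JPMorgan)
Σw_i=1.0000  μᵀw=0.1050
σ²=wᵀΣw=λ₁·μ_p+λ₂ = 0.348211·0.105 + -0.004119 = 0.032443 ≈ 0.0324

0.2516  0.5832  0.1652
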